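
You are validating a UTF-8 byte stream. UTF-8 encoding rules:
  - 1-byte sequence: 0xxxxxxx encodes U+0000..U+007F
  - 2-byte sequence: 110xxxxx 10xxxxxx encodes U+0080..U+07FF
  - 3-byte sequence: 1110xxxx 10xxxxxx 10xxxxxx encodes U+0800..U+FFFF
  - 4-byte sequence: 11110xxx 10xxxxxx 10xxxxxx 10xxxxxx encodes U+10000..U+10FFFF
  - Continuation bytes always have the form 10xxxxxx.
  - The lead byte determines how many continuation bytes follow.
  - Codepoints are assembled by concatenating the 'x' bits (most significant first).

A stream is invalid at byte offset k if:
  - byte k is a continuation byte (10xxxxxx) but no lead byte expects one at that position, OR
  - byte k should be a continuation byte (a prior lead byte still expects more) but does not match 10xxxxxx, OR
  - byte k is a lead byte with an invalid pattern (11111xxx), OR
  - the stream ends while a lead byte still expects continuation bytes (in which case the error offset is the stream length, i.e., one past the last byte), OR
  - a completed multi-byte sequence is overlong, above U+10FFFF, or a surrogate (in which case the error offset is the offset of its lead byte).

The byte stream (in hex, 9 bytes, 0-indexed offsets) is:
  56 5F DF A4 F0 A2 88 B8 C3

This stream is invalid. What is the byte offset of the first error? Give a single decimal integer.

Byte[0]=56: 1-byte ASCII. cp=U+0056
Byte[1]=5F: 1-byte ASCII. cp=U+005F
Byte[2]=DF: 2-byte lead, need 1 cont bytes. acc=0x1F
Byte[3]=A4: continuation. acc=(acc<<6)|0x24=0x7E4
Completed: cp=U+07E4 (starts at byte 2)
Byte[4]=F0: 4-byte lead, need 3 cont bytes. acc=0x0
Byte[5]=A2: continuation. acc=(acc<<6)|0x22=0x22
Byte[6]=88: continuation. acc=(acc<<6)|0x08=0x888
Byte[7]=B8: continuation. acc=(acc<<6)|0x38=0x22238
Completed: cp=U+22238 (starts at byte 4)
Byte[8]=C3: 2-byte lead, need 1 cont bytes. acc=0x3
Byte[9]: stream ended, expected continuation. INVALID

Answer: 9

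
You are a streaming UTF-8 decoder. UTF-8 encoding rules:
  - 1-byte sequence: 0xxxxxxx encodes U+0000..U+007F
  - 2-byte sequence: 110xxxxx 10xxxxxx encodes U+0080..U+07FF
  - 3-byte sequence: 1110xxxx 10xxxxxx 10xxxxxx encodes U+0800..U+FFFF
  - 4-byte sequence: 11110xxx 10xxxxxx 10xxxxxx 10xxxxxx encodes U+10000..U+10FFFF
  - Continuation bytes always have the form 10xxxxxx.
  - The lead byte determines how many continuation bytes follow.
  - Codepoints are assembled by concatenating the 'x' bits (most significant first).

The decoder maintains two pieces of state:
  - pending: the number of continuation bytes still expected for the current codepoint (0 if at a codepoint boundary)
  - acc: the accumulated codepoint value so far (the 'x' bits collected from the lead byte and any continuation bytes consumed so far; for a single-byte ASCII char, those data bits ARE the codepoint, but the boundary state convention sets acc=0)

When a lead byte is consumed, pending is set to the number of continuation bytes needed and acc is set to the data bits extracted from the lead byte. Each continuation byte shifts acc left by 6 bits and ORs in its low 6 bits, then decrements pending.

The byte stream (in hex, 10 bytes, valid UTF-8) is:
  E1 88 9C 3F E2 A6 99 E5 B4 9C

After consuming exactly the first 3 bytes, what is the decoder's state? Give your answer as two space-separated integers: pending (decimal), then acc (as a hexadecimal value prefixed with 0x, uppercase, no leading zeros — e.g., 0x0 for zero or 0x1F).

Answer: 0 0x121C

Derivation:
Byte[0]=E1: 3-byte lead. pending=2, acc=0x1
Byte[1]=88: continuation. acc=(acc<<6)|0x08=0x48, pending=1
Byte[2]=9C: continuation. acc=(acc<<6)|0x1C=0x121C, pending=0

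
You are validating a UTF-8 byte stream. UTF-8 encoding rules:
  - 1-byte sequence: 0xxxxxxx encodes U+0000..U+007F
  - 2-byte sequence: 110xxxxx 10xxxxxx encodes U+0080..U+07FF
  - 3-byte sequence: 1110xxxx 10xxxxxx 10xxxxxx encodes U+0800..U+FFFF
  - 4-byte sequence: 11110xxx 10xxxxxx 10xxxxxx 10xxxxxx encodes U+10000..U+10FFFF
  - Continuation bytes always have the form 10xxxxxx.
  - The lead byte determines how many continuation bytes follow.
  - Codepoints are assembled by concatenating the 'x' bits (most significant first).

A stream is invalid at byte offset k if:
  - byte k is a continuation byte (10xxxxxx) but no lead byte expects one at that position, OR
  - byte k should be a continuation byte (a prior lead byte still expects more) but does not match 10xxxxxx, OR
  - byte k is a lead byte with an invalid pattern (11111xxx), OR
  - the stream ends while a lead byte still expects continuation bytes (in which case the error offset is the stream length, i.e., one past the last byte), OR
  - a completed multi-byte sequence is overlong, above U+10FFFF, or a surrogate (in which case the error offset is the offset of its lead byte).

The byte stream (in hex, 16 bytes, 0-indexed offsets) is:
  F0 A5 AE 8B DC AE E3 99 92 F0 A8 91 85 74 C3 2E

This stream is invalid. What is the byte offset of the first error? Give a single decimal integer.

Answer: 15

Derivation:
Byte[0]=F0: 4-byte lead, need 3 cont bytes. acc=0x0
Byte[1]=A5: continuation. acc=(acc<<6)|0x25=0x25
Byte[2]=AE: continuation. acc=(acc<<6)|0x2E=0x96E
Byte[3]=8B: continuation. acc=(acc<<6)|0x0B=0x25B8B
Completed: cp=U+25B8B (starts at byte 0)
Byte[4]=DC: 2-byte lead, need 1 cont bytes. acc=0x1C
Byte[5]=AE: continuation. acc=(acc<<6)|0x2E=0x72E
Completed: cp=U+072E (starts at byte 4)
Byte[6]=E3: 3-byte lead, need 2 cont bytes. acc=0x3
Byte[7]=99: continuation. acc=(acc<<6)|0x19=0xD9
Byte[8]=92: continuation. acc=(acc<<6)|0x12=0x3652
Completed: cp=U+3652 (starts at byte 6)
Byte[9]=F0: 4-byte lead, need 3 cont bytes. acc=0x0
Byte[10]=A8: continuation. acc=(acc<<6)|0x28=0x28
Byte[11]=91: continuation. acc=(acc<<6)|0x11=0xA11
Byte[12]=85: continuation. acc=(acc<<6)|0x05=0x28445
Completed: cp=U+28445 (starts at byte 9)
Byte[13]=74: 1-byte ASCII. cp=U+0074
Byte[14]=C3: 2-byte lead, need 1 cont bytes. acc=0x3
Byte[15]=2E: expected 10xxxxxx continuation. INVALID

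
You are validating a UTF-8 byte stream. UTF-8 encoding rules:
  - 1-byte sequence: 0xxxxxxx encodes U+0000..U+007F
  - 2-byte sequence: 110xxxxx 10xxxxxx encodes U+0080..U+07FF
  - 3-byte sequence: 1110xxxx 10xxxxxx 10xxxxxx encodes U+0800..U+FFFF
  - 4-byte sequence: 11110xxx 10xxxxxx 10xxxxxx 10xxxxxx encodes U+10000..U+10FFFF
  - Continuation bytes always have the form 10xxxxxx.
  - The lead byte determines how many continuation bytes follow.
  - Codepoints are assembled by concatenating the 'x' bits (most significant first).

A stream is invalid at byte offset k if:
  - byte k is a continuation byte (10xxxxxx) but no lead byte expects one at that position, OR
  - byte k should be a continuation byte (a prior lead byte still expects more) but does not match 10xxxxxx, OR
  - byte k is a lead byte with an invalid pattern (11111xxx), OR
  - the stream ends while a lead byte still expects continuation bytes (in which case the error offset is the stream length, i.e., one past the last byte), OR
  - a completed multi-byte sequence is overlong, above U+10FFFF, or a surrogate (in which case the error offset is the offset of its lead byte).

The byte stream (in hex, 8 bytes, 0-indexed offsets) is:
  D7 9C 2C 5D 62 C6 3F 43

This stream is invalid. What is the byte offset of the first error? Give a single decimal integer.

Byte[0]=D7: 2-byte lead, need 1 cont bytes. acc=0x17
Byte[1]=9C: continuation. acc=(acc<<6)|0x1C=0x5DC
Completed: cp=U+05DC (starts at byte 0)
Byte[2]=2C: 1-byte ASCII. cp=U+002C
Byte[3]=5D: 1-byte ASCII. cp=U+005D
Byte[4]=62: 1-byte ASCII. cp=U+0062
Byte[5]=C6: 2-byte lead, need 1 cont bytes. acc=0x6
Byte[6]=3F: expected 10xxxxxx continuation. INVALID

Answer: 6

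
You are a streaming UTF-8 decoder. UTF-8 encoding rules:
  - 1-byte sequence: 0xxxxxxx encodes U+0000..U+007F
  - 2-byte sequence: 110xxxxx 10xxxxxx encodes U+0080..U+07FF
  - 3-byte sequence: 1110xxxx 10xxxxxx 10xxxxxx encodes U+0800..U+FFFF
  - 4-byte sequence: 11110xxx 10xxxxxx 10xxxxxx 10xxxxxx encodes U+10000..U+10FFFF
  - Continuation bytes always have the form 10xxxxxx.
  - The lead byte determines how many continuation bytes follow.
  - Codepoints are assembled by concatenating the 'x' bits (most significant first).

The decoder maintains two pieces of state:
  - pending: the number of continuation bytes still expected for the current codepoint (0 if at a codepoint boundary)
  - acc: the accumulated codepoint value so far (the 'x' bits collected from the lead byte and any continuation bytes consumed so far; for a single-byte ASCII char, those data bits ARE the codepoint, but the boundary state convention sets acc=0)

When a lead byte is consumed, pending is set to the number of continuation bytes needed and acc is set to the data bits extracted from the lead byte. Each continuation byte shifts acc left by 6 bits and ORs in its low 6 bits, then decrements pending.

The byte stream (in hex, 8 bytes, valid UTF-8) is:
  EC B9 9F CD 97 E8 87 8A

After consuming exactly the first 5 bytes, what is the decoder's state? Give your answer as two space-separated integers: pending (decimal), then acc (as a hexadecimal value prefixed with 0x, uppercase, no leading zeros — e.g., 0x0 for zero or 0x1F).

Byte[0]=EC: 3-byte lead. pending=2, acc=0xC
Byte[1]=B9: continuation. acc=(acc<<6)|0x39=0x339, pending=1
Byte[2]=9F: continuation. acc=(acc<<6)|0x1F=0xCE5F, pending=0
Byte[3]=CD: 2-byte lead. pending=1, acc=0xD
Byte[4]=97: continuation. acc=(acc<<6)|0x17=0x357, pending=0

Answer: 0 0x357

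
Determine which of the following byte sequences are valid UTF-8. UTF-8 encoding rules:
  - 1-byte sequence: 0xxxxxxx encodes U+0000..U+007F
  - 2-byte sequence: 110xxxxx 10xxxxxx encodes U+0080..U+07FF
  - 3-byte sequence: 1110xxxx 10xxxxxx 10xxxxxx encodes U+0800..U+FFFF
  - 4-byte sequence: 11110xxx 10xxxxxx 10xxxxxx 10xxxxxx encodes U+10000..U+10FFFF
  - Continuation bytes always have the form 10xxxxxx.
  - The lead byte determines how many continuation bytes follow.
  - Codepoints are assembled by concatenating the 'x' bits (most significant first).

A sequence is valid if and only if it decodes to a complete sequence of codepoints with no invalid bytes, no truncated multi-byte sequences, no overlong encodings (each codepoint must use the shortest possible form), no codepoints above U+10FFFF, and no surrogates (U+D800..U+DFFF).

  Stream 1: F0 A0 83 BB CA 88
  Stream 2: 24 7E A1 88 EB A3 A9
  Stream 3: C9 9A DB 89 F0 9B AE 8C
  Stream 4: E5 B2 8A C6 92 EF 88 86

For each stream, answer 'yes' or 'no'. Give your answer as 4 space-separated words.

Stream 1: decodes cleanly. VALID
Stream 2: error at byte offset 2. INVALID
Stream 3: decodes cleanly. VALID
Stream 4: decodes cleanly. VALID

Answer: yes no yes yes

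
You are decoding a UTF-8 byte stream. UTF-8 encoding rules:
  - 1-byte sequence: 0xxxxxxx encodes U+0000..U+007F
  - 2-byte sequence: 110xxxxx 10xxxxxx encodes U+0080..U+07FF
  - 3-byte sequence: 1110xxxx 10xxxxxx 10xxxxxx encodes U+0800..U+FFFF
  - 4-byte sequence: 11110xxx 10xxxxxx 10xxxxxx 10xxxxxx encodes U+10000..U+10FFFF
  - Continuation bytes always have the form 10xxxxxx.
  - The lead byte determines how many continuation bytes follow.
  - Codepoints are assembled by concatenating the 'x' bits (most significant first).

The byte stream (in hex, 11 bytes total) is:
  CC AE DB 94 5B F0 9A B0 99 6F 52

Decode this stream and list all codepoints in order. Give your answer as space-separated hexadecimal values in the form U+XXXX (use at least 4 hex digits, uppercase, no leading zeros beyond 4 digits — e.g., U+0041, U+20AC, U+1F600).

Answer: U+032E U+06D4 U+005B U+1AC19 U+006F U+0052

Derivation:
Byte[0]=CC: 2-byte lead, need 1 cont bytes. acc=0xC
Byte[1]=AE: continuation. acc=(acc<<6)|0x2E=0x32E
Completed: cp=U+032E (starts at byte 0)
Byte[2]=DB: 2-byte lead, need 1 cont bytes. acc=0x1B
Byte[3]=94: continuation. acc=(acc<<6)|0x14=0x6D4
Completed: cp=U+06D4 (starts at byte 2)
Byte[4]=5B: 1-byte ASCII. cp=U+005B
Byte[5]=F0: 4-byte lead, need 3 cont bytes. acc=0x0
Byte[6]=9A: continuation. acc=(acc<<6)|0x1A=0x1A
Byte[7]=B0: continuation. acc=(acc<<6)|0x30=0x6B0
Byte[8]=99: continuation. acc=(acc<<6)|0x19=0x1AC19
Completed: cp=U+1AC19 (starts at byte 5)
Byte[9]=6F: 1-byte ASCII. cp=U+006F
Byte[10]=52: 1-byte ASCII. cp=U+0052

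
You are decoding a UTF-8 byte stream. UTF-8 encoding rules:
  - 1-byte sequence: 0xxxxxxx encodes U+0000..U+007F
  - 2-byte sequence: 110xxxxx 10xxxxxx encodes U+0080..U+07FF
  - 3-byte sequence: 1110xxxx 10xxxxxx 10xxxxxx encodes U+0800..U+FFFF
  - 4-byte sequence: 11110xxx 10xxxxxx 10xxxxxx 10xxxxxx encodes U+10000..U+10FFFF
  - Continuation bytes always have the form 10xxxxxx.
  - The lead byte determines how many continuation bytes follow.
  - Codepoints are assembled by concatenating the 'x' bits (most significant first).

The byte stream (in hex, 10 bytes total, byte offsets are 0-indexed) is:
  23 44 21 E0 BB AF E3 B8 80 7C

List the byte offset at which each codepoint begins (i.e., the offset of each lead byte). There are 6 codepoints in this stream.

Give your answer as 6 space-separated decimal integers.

Byte[0]=23: 1-byte ASCII. cp=U+0023
Byte[1]=44: 1-byte ASCII. cp=U+0044
Byte[2]=21: 1-byte ASCII. cp=U+0021
Byte[3]=E0: 3-byte lead, need 2 cont bytes. acc=0x0
Byte[4]=BB: continuation. acc=(acc<<6)|0x3B=0x3B
Byte[5]=AF: continuation. acc=(acc<<6)|0x2F=0xEEF
Completed: cp=U+0EEF (starts at byte 3)
Byte[6]=E3: 3-byte lead, need 2 cont bytes. acc=0x3
Byte[7]=B8: continuation. acc=(acc<<6)|0x38=0xF8
Byte[8]=80: continuation. acc=(acc<<6)|0x00=0x3E00
Completed: cp=U+3E00 (starts at byte 6)
Byte[9]=7C: 1-byte ASCII. cp=U+007C

Answer: 0 1 2 3 6 9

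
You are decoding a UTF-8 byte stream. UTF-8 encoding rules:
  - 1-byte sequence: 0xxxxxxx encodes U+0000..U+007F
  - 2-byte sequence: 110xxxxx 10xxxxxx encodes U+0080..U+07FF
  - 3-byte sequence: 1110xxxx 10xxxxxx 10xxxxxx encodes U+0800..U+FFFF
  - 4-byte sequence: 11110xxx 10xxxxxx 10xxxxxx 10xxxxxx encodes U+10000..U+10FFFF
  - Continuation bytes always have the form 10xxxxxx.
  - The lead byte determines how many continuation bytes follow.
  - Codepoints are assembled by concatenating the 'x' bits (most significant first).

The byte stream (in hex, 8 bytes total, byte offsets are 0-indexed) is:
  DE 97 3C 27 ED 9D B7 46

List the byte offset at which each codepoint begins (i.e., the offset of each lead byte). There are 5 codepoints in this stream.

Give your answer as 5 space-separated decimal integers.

Byte[0]=DE: 2-byte lead, need 1 cont bytes. acc=0x1E
Byte[1]=97: continuation. acc=(acc<<6)|0x17=0x797
Completed: cp=U+0797 (starts at byte 0)
Byte[2]=3C: 1-byte ASCII. cp=U+003C
Byte[3]=27: 1-byte ASCII. cp=U+0027
Byte[4]=ED: 3-byte lead, need 2 cont bytes. acc=0xD
Byte[5]=9D: continuation. acc=(acc<<6)|0x1D=0x35D
Byte[6]=B7: continuation. acc=(acc<<6)|0x37=0xD777
Completed: cp=U+D777 (starts at byte 4)
Byte[7]=46: 1-byte ASCII. cp=U+0046

Answer: 0 2 3 4 7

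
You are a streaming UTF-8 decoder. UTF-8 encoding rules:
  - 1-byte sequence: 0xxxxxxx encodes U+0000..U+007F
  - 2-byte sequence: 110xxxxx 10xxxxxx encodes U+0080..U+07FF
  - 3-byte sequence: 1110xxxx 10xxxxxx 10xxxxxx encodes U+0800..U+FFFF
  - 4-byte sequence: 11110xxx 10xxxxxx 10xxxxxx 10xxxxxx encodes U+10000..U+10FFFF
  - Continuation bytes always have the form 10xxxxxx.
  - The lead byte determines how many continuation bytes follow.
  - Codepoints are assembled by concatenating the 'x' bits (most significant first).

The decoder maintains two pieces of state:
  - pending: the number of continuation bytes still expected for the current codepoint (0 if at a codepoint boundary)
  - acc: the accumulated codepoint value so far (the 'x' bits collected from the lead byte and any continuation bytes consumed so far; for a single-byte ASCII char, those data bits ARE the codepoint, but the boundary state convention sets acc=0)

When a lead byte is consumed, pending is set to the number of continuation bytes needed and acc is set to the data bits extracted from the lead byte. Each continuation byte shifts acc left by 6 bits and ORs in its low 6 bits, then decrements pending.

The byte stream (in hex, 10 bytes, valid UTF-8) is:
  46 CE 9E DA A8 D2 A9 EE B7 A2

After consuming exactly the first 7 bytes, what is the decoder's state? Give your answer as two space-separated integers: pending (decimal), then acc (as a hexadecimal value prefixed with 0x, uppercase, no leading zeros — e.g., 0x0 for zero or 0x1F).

Answer: 0 0x4A9

Derivation:
Byte[0]=46: 1-byte. pending=0, acc=0x0
Byte[1]=CE: 2-byte lead. pending=1, acc=0xE
Byte[2]=9E: continuation. acc=(acc<<6)|0x1E=0x39E, pending=0
Byte[3]=DA: 2-byte lead. pending=1, acc=0x1A
Byte[4]=A8: continuation. acc=(acc<<6)|0x28=0x6A8, pending=0
Byte[5]=D2: 2-byte lead. pending=1, acc=0x12
Byte[6]=A9: continuation. acc=(acc<<6)|0x29=0x4A9, pending=0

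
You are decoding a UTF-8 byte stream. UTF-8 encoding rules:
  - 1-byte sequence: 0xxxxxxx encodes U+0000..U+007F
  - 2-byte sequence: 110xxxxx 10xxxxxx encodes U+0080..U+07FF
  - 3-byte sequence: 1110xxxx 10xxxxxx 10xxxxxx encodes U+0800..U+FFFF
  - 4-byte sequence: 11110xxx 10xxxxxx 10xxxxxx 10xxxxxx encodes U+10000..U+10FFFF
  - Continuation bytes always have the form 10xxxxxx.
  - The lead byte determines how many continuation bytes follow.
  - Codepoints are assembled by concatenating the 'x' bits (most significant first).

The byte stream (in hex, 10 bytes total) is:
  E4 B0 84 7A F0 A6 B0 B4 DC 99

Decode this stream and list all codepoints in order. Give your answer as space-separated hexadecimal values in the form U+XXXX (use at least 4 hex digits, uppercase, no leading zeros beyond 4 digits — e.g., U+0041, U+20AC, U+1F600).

Answer: U+4C04 U+007A U+26C34 U+0719

Derivation:
Byte[0]=E4: 3-byte lead, need 2 cont bytes. acc=0x4
Byte[1]=B0: continuation. acc=(acc<<6)|0x30=0x130
Byte[2]=84: continuation. acc=(acc<<6)|0x04=0x4C04
Completed: cp=U+4C04 (starts at byte 0)
Byte[3]=7A: 1-byte ASCII. cp=U+007A
Byte[4]=F0: 4-byte lead, need 3 cont bytes. acc=0x0
Byte[5]=A6: continuation. acc=(acc<<6)|0x26=0x26
Byte[6]=B0: continuation. acc=(acc<<6)|0x30=0x9B0
Byte[7]=B4: continuation. acc=(acc<<6)|0x34=0x26C34
Completed: cp=U+26C34 (starts at byte 4)
Byte[8]=DC: 2-byte lead, need 1 cont bytes. acc=0x1C
Byte[9]=99: continuation. acc=(acc<<6)|0x19=0x719
Completed: cp=U+0719 (starts at byte 8)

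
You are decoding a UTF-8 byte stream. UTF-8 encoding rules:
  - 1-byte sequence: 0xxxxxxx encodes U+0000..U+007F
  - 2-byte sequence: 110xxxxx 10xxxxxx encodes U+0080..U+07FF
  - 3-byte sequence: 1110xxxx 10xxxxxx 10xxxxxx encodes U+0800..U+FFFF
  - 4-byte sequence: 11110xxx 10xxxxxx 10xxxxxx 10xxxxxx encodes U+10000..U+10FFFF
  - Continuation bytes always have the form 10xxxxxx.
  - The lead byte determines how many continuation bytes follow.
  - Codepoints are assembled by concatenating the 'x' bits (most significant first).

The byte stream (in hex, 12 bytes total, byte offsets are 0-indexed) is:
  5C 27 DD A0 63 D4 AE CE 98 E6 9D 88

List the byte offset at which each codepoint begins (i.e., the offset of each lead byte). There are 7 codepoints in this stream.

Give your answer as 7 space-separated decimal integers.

Byte[0]=5C: 1-byte ASCII. cp=U+005C
Byte[1]=27: 1-byte ASCII. cp=U+0027
Byte[2]=DD: 2-byte lead, need 1 cont bytes. acc=0x1D
Byte[3]=A0: continuation. acc=(acc<<6)|0x20=0x760
Completed: cp=U+0760 (starts at byte 2)
Byte[4]=63: 1-byte ASCII. cp=U+0063
Byte[5]=D4: 2-byte lead, need 1 cont bytes. acc=0x14
Byte[6]=AE: continuation. acc=(acc<<6)|0x2E=0x52E
Completed: cp=U+052E (starts at byte 5)
Byte[7]=CE: 2-byte lead, need 1 cont bytes. acc=0xE
Byte[8]=98: continuation. acc=(acc<<6)|0x18=0x398
Completed: cp=U+0398 (starts at byte 7)
Byte[9]=E6: 3-byte lead, need 2 cont bytes. acc=0x6
Byte[10]=9D: continuation. acc=(acc<<6)|0x1D=0x19D
Byte[11]=88: continuation. acc=(acc<<6)|0x08=0x6748
Completed: cp=U+6748 (starts at byte 9)

Answer: 0 1 2 4 5 7 9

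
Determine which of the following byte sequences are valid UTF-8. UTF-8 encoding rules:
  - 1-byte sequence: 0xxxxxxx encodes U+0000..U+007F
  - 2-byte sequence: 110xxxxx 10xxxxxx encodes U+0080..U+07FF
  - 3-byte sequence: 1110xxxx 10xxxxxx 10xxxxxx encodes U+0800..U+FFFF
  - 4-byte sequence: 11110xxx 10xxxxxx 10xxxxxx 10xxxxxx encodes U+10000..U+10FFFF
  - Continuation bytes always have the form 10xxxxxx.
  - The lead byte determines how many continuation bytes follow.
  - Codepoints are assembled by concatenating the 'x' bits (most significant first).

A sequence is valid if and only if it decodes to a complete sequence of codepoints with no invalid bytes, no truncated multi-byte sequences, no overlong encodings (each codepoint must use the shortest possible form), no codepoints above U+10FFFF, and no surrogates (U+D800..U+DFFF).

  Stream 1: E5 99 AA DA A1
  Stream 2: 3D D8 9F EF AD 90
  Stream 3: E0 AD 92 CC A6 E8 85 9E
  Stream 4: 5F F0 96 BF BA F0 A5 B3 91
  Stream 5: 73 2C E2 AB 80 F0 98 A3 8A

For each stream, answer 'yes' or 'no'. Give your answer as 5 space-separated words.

Answer: yes yes yes yes yes

Derivation:
Stream 1: decodes cleanly. VALID
Stream 2: decodes cleanly. VALID
Stream 3: decodes cleanly. VALID
Stream 4: decodes cleanly. VALID
Stream 5: decodes cleanly. VALID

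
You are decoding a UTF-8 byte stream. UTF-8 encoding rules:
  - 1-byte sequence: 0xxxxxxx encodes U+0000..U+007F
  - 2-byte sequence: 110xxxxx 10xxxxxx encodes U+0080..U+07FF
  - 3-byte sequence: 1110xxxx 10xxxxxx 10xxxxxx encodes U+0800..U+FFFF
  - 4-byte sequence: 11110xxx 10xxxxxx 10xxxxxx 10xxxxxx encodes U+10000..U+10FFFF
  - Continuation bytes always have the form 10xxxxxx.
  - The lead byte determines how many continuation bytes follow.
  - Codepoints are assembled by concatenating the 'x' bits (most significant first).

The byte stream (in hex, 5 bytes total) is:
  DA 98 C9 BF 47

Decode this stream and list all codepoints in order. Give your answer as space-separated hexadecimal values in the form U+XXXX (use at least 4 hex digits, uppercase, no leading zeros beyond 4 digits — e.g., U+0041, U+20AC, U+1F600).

Byte[0]=DA: 2-byte lead, need 1 cont bytes. acc=0x1A
Byte[1]=98: continuation. acc=(acc<<6)|0x18=0x698
Completed: cp=U+0698 (starts at byte 0)
Byte[2]=C9: 2-byte lead, need 1 cont bytes. acc=0x9
Byte[3]=BF: continuation. acc=(acc<<6)|0x3F=0x27F
Completed: cp=U+027F (starts at byte 2)
Byte[4]=47: 1-byte ASCII. cp=U+0047

Answer: U+0698 U+027F U+0047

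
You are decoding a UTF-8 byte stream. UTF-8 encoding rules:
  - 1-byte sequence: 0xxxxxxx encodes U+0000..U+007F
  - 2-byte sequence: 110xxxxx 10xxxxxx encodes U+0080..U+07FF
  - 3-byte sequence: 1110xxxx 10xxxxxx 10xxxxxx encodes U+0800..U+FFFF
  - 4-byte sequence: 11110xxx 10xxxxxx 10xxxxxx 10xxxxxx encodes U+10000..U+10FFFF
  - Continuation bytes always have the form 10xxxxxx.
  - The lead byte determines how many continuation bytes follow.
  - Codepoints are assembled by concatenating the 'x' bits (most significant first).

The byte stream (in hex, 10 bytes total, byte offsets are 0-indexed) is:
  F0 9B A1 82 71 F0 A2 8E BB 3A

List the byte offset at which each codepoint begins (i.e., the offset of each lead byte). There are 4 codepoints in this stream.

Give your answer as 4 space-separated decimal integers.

Byte[0]=F0: 4-byte lead, need 3 cont bytes. acc=0x0
Byte[1]=9B: continuation. acc=(acc<<6)|0x1B=0x1B
Byte[2]=A1: continuation. acc=(acc<<6)|0x21=0x6E1
Byte[3]=82: continuation. acc=(acc<<6)|0x02=0x1B842
Completed: cp=U+1B842 (starts at byte 0)
Byte[4]=71: 1-byte ASCII. cp=U+0071
Byte[5]=F0: 4-byte lead, need 3 cont bytes. acc=0x0
Byte[6]=A2: continuation. acc=(acc<<6)|0x22=0x22
Byte[7]=8E: continuation. acc=(acc<<6)|0x0E=0x88E
Byte[8]=BB: continuation. acc=(acc<<6)|0x3B=0x223BB
Completed: cp=U+223BB (starts at byte 5)
Byte[9]=3A: 1-byte ASCII. cp=U+003A

Answer: 0 4 5 9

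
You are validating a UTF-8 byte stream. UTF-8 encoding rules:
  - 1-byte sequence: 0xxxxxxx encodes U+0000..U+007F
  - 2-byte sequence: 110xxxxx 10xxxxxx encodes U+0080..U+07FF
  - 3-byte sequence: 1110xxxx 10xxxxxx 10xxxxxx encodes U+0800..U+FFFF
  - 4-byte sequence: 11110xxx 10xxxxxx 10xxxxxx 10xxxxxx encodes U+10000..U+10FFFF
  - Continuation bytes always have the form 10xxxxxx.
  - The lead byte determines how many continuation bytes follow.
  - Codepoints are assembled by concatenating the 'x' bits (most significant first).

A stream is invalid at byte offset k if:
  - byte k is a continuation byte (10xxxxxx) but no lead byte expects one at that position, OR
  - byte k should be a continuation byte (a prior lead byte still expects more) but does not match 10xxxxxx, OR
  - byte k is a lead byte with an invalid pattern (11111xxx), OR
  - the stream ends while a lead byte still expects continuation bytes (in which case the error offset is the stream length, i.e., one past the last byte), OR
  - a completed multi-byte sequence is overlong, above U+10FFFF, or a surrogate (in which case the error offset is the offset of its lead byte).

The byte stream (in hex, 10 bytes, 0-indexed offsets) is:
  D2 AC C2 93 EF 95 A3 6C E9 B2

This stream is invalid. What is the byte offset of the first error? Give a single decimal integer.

Answer: 10

Derivation:
Byte[0]=D2: 2-byte lead, need 1 cont bytes. acc=0x12
Byte[1]=AC: continuation. acc=(acc<<6)|0x2C=0x4AC
Completed: cp=U+04AC (starts at byte 0)
Byte[2]=C2: 2-byte lead, need 1 cont bytes. acc=0x2
Byte[3]=93: continuation. acc=(acc<<6)|0x13=0x93
Completed: cp=U+0093 (starts at byte 2)
Byte[4]=EF: 3-byte lead, need 2 cont bytes. acc=0xF
Byte[5]=95: continuation. acc=(acc<<6)|0x15=0x3D5
Byte[6]=A3: continuation. acc=(acc<<6)|0x23=0xF563
Completed: cp=U+F563 (starts at byte 4)
Byte[7]=6C: 1-byte ASCII. cp=U+006C
Byte[8]=E9: 3-byte lead, need 2 cont bytes. acc=0x9
Byte[9]=B2: continuation. acc=(acc<<6)|0x32=0x272
Byte[10]: stream ended, expected continuation. INVALID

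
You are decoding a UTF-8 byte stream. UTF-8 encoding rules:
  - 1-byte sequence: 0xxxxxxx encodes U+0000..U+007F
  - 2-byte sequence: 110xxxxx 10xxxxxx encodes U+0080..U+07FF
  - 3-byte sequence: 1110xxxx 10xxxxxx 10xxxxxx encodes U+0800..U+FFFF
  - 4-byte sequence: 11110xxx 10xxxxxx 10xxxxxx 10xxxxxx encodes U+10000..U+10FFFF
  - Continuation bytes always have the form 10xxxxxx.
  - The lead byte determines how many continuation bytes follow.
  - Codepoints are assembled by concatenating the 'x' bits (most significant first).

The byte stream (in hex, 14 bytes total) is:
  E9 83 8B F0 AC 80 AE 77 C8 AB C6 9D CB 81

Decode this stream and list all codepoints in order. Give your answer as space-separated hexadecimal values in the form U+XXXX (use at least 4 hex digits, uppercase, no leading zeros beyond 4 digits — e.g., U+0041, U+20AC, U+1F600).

Byte[0]=E9: 3-byte lead, need 2 cont bytes. acc=0x9
Byte[1]=83: continuation. acc=(acc<<6)|0x03=0x243
Byte[2]=8B: continuation. acc=(acc<<6)|0x0B=0x90CB
Completed: cp=U+90CB (starts at byte 0)
Byte[3]=F0: 4-byte lead, need 3 cont bytes. acc=0x0
Byte[4]=AC: continuation. acc=(acc<<6)|0x2C=0x2C
Byte[5]=80: continuation. acc=(acc<<6)|0x00=0xB00
Byte[6]=AE: continuation. acc=(acc<<6)|0x2E=0x2C02E
Completed: cp=U+2C02E (starts at byte 3)
Byte[7]=77: 1-byte ASCII. cp=U+0077
Byte[8]=C8: 2-byte lead, need 1 cont bytes. acc=0x8
Byte[9]=AB: continuation. acc=(acc<<6)|0x2B=0x22B
Completed: cp=U+022B (starts at byte 8)
Byte[10]=C6: 2-byte lead, need 1 cont bytes. acc=0x6
Byte[11]=9D: continuation. acc=(acc<<6)|0x1D=0x19D
Completed: cp=U+019D (starts at byte 10)
Byte[12]=CB: 2-byte lead, need 1 cont bytes. acc=0xB
Byte[13]=81: continuation. acc=(acc<<6)|0x01=0x2C1
Completed: cp=U+02C1 (starts at byte 12)

Answer: U+90CB U+2C02E U+0077 U+022B U+019D U+02C1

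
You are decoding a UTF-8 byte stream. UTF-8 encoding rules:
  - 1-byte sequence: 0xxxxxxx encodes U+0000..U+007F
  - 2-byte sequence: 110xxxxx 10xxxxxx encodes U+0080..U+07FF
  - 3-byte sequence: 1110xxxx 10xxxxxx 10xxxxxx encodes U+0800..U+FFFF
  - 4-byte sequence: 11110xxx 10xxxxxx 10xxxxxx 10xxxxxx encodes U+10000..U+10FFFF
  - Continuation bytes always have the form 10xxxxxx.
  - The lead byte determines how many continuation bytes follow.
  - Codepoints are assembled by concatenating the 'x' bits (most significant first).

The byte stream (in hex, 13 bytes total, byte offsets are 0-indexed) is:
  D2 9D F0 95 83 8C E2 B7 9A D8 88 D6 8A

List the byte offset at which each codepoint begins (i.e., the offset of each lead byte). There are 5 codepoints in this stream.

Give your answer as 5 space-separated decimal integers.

Byte[0]=D2: 2-byte lead, need 1 cont bytes. acc=0x12
Byte[1]=9D: continuation. acc=(acc<<6)|0x1D=0x49D
Completed: cp=U+049D (starts at byte 0)
Byte[2]=F0: 4-byte lead, need 3 cont bytes. acc=0x0
Byte[3]=95: continuation. acc=(acc<<6)|0x15=0x15
Byte[4]=83: continuation. acc=(acc<<6)|0x03=0x543
Byte[5]=8C: continuation. acc=(acc<<6)|0x0C=0x150CC
Completed: cp=U+150CC (starts at byte 2)
Byte[6]=E2: 3-byte lead, need 2 cont bytes. acc=0x2
Byte[7]=B7: continuation. acc=(acc<<6)|0x37=0xB7
Byte[8]=9A: continuation. acc=(acc<<6)|0x1A=0x2DDA
Completed: cp=U+2DDA (starts at byte 6)
Byte[9]=D8: 2-byte lead, need 1 cont bytes. acc=0x18
Byte[10]=88: continuation. acc=(acc<<6)|0x08=0x608
Completed: cp=U+0608 (starts at byte 9)
Byte[11]=D6: 2-byte lead, need 1 cont bytes. acc=0x16
Byte[12]=8A: continuation. acc=(acc<<6)|0x0A=0x58A
Completed: cp=U+058A (starts at byte 11)

Answer: 0 2 6 9 11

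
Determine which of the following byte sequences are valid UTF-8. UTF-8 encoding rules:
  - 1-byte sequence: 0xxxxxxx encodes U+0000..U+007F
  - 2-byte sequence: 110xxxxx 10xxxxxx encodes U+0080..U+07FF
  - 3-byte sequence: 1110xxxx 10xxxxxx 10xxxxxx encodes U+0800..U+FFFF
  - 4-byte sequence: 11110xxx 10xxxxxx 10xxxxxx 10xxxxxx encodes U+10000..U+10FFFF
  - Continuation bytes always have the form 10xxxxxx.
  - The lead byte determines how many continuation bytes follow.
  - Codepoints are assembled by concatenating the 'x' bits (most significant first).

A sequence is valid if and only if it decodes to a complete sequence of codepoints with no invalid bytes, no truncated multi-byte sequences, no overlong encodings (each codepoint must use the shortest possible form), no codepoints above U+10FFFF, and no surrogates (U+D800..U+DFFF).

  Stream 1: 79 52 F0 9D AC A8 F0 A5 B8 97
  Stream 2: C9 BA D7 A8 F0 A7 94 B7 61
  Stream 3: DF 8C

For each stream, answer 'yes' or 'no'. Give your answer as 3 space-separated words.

Answer: yes yes yes

Derivation:
Stream 1: decodes cleanly. VALID
Stream 2: decodes cleanly. VALID
Stream 3: decodes cleanly. VALID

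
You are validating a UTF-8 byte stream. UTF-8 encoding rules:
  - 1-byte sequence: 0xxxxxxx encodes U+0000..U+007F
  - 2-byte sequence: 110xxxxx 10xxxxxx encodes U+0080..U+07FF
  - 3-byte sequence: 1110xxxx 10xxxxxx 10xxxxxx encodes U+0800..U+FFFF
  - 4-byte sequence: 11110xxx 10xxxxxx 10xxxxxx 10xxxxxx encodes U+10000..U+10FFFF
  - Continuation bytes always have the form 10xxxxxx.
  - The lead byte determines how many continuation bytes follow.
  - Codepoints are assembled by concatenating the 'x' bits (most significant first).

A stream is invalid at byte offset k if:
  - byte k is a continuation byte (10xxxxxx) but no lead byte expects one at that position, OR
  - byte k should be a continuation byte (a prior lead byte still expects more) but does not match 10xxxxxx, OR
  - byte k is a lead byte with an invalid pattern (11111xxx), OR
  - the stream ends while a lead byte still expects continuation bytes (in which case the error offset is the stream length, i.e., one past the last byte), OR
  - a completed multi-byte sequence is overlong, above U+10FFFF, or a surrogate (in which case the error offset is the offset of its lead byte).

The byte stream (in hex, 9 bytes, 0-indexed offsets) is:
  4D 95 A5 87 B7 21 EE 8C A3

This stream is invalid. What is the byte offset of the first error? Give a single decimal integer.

Answer: 1

Derivation:
Byte[0]=4D: 1-byte ASCII. cp=U+004D
Byte[1]=95: INVALID lead byte (not 0xxx/110x/1110/11110)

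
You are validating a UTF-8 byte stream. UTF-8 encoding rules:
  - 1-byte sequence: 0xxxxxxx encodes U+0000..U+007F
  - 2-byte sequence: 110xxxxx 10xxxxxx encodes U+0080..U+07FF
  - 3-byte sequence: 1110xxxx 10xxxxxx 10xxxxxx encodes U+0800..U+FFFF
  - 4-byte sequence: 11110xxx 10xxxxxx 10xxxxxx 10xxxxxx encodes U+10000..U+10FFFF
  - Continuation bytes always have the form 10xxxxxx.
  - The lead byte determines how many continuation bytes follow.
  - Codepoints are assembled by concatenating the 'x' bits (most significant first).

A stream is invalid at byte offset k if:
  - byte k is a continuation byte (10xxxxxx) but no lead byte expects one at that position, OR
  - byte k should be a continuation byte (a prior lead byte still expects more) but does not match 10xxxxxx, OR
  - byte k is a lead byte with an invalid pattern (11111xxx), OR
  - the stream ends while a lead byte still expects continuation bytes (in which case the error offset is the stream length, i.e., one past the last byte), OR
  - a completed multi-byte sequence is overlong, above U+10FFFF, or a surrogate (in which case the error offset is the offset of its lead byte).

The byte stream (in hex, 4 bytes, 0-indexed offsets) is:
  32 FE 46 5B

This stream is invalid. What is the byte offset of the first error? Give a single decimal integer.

Byte[0]=32: 1-byte ASCII. cp=U+0032
Byte[1]=FE: INVALID lead byte (not 0xxx/110x/1110/11110)

Answer: 1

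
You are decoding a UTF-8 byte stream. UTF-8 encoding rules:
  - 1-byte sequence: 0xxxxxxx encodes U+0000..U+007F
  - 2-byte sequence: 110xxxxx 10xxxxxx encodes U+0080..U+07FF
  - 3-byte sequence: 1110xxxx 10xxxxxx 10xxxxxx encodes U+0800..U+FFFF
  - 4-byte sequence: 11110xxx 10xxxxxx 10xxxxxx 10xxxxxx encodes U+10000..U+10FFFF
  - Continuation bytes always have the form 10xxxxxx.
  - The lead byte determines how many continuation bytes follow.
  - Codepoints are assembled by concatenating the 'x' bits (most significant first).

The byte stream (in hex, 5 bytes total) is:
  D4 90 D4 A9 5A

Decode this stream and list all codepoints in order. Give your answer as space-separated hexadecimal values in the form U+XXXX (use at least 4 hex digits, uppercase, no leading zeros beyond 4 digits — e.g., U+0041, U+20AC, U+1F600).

Byte[0]=D4: 2-byte lead, need 1 cont bytes. acc=0x14
Byte[1]=90: continuation. acc=(acc<<6)|0x10=0x510
Completed: cp=U+0510 (starts at byte 0)
Byte[2]=D4: 2-byte lead, need 1 cont bytes. acc=0x14
Byte[3]=A9: continuation. acc=(acc<<6)|0x29=0x529
Completed: cp=U+0529 (starts at byte 2)
Byte[4]=5A: 1-byte ASCII. cp=U+005A

Answer: U+0510 U+0529 U+005A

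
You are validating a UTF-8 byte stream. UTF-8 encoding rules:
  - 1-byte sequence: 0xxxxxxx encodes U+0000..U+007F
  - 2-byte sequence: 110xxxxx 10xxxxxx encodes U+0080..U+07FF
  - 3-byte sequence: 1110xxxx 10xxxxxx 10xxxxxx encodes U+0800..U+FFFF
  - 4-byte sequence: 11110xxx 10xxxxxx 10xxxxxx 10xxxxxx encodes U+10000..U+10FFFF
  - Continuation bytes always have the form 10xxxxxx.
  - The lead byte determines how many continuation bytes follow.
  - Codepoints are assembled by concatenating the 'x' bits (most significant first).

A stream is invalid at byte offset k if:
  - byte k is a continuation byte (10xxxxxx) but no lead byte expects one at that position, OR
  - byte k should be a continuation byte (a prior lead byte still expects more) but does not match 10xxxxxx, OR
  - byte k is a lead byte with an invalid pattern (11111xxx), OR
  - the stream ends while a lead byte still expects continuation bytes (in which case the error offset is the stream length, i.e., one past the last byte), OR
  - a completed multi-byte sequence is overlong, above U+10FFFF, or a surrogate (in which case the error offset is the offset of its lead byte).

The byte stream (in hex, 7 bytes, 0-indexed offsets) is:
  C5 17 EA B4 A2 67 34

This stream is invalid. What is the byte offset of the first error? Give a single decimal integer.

Answer: 1

Derivation:
Byte[0]=C5: 2-byte lead, need 1 cont bytes. acc=0x5
Byte[1]=17: expected 10xxxxxx continuation. INVALID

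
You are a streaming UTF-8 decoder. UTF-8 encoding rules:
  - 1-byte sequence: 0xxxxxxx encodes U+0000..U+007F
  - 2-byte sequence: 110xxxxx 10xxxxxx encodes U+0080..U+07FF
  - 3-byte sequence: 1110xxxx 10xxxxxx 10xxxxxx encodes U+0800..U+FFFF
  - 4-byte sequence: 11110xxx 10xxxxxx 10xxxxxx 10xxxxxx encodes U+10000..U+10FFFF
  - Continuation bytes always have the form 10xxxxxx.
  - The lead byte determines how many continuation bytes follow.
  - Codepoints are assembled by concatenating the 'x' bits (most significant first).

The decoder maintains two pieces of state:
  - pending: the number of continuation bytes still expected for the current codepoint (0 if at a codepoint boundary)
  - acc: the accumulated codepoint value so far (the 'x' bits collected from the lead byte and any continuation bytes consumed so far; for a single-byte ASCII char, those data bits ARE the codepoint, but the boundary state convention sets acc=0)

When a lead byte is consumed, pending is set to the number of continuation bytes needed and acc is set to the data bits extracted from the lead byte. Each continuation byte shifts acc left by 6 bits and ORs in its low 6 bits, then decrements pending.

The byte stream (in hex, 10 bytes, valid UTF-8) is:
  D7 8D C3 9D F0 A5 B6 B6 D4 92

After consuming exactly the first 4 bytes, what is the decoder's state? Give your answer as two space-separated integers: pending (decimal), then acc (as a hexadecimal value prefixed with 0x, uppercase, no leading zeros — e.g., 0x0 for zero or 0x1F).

Answer: 0 0xDD

Derivation:
Byte[0]=D7: 2-byte lead. pending=1, acc=0x17
Byte[1]=8D: continuation. acc=(acc<<6)|0x0D=0x5CD, pending=0
Byte[2]=C3: 2-byte lead. pending=1, acc=0x3
Byte[3]=9D: continuation. acc=(acc<<6)|0x1D=0xDD, pending=0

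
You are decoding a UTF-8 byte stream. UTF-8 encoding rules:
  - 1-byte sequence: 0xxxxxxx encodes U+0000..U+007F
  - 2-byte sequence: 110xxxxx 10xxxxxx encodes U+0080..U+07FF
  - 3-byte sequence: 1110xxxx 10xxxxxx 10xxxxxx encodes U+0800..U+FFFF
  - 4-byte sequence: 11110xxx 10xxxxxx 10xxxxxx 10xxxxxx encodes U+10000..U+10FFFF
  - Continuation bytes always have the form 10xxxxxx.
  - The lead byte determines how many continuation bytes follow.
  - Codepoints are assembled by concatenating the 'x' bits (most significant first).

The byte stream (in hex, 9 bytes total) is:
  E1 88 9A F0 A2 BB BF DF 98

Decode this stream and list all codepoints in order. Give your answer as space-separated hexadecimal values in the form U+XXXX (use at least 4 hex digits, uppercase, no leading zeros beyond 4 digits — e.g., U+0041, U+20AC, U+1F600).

Answer: U+121A U+22EFF U+07D8

Derivation:
Byte[0]=E1: 3-byte lead, need 2 cont bytes. acc=0x1
Byte[1]=88: continuation. acc=(acc<<6)|0x08=0x48
Byte[2]=9A: continuation. acc=(acc<<6)|0x1A=0x121A
Completed: cp=U+121A (starts at byte 0)
Byte[3]=F0: 4-byte lead, need 3 cont bytes. acc=0x0
Byte[4]=A2: continuation. acc=(acc<<6)|0x22=0x22
Byte[5]=BB: continuation. acc=(acc<<6)|0x3B=0x8BB
Byte[6]=BF: continuation. acc=(acc<<6)|0x3F=0x22EFF
Completed: cp=U+22EFF (starts at byte 3)
Byte[7]=DF: 2-byte lead, need 1 cont bytes. acc=0x1F
Byte[8]=98: continuation. acc=(acc<<6)|0x18=0x7D8
Completed: cp=U+07D8 (starts at byte 7)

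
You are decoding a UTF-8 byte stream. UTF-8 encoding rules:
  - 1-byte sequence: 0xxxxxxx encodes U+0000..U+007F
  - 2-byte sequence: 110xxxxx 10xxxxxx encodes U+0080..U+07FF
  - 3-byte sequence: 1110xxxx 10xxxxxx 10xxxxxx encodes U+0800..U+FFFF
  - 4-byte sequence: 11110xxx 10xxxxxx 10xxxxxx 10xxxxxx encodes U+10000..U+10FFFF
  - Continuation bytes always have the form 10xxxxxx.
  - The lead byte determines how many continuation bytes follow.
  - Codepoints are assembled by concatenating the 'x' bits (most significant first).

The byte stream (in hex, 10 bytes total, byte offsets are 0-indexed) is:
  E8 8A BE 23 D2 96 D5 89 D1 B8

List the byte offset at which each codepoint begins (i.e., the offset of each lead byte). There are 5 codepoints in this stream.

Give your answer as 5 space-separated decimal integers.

Answer: 0 3 4 6 8

Derivation:
Byte[0]=E8: 3-byte lead, need 2 cont bytes. acc=0x8
Byte[1]=8A: continuation. acc=(acc<<6)|0x0A=0x20A
Byte[2]=BE: continuation. acc=(acc<<6)|0x3E=0x82BE
Completed: cp=U+82BE (starts at byte 0)
Byte[3]=23: 1-byte ASCII. cp=U+0023
Byte[4]=D2: 2-byte lead, need 1 cont bytes. acc=0x12
Byte[5]=96: continuation. acc=(acc<<6)|0x16=0x496
Completed: cp=U+0496 (starts at byte 4)
Byte[6]=D5: 2-byte lead, need 1 cont bytes. acc=0x15
Byte[7]=89: continuation. acc=(acc<<6)|0x09=0x549
Completed: cp=U+0549 (starts at byte 6)
Byte[8]=D1: 2-byte lead, need 1 cont bytes. acc=0x11
Byte[9]=B8: continuation. acc=(acc<<6)|0x38=0x478
Completed: cp=U+0478 (starts at byte 8)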